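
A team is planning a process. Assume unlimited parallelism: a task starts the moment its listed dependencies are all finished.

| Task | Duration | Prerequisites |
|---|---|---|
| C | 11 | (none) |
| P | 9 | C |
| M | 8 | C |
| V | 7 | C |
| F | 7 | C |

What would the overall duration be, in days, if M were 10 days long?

21

The binding path is C→P = 11+9 = 20; finish at 20 days.
M is off the critical path — its longest chain is 19 days, giving 1 of slack.
The binding chain switches to C→M = 11+10 = 21; finish 21 days.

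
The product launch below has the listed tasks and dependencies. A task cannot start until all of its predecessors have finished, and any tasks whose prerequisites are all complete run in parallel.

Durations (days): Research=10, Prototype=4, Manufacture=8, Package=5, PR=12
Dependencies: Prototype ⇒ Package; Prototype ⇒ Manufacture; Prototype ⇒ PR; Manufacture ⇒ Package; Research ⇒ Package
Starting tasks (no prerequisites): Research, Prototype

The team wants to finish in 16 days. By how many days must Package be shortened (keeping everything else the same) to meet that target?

1

Current finish: 17 days; target: 16.
Package is on every critical path, so each day cut from Package cuts the finish by one (this holds down to a finish of 16).
Need 17 − 16 = 1 day off Package → Package becomes 4 days, finish becomes 16.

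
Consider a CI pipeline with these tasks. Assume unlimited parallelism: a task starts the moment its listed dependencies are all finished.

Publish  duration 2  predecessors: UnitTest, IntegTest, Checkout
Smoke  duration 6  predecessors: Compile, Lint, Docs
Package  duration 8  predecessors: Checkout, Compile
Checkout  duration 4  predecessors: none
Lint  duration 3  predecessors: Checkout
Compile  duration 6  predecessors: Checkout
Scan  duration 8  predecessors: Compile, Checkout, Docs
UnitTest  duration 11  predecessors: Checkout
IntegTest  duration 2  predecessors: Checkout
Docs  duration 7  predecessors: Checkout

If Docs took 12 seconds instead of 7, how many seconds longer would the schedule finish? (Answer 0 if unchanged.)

Baseline: Checkout→Docs→Scan = 4+7+8 = 19 → 19 seconds.
Since Docs is critical, the +5 change carries straight to that chain (now 24 seconds).
The critical path is still Checkout→Docs→Scan; finish is now 24 seconds.
Change in finish: 24 − 19 = +5 seconds.

5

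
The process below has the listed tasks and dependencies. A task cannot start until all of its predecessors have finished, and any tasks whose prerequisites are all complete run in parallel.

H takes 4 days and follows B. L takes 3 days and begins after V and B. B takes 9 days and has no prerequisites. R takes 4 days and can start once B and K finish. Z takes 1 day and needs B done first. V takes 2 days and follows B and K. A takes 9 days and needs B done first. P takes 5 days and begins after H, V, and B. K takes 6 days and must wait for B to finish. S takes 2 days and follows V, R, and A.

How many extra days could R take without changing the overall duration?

B→K→V→P = 9+6+2+5 = 22 sets the makespan at 22 days.
The longest chain containing R totals 21 days.
Float = 22 − 21 = 1.

1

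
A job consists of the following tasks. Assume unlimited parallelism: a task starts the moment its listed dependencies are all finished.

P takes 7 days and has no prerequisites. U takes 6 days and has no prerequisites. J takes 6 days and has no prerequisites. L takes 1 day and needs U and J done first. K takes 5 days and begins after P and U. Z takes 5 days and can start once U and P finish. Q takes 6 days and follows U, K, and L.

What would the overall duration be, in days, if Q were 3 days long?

15

Critical path before the change: P→K→Q = 7+5+6 = 18 giving 18 days.
Since Q is critical, the -3 change carries straight to that chain (now 15 days).
That remains the longest chain; total 15 days.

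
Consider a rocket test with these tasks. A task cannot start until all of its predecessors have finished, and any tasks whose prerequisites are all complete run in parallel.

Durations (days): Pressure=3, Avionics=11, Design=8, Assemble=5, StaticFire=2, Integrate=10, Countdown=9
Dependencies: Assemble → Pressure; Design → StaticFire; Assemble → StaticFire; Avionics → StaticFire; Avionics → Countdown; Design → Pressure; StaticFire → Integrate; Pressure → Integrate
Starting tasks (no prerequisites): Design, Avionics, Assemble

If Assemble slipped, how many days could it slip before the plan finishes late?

The longest chain is Avionics→StaticFire→Integrate = 11+2+10 = 23; overall finish 23 days.
Assemble finishes as early as 5 and must finish by 10.
So Assemble can slip 10 − 5 = 5 days.

5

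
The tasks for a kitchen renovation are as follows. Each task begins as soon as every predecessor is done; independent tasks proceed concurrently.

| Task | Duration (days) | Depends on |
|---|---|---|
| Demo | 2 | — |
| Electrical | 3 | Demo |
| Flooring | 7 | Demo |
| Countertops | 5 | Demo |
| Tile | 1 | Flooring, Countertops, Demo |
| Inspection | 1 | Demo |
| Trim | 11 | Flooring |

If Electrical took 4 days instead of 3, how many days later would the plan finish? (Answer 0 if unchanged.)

Actual critical path: Demo→Flooring→Trim = 2+7+11 = 20 ⇒ 20 days.
Electrical is off the critical path — its longest chain is 5 days, giving 15 of slack.
That remains the longest chain; total 20 days.
Change in finish: 20 − 20 = +0 days.

0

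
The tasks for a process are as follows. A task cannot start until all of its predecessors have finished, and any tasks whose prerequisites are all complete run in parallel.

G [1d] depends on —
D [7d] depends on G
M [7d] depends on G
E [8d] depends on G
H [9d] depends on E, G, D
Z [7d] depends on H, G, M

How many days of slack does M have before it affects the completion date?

10

Critical path: G→E→H→Z = 1+8+9+7 = 25, so the finish is 25 days.
M finishes as early as 8 and must finish by 18.
Slack of M = 11 − 1 = 10 days.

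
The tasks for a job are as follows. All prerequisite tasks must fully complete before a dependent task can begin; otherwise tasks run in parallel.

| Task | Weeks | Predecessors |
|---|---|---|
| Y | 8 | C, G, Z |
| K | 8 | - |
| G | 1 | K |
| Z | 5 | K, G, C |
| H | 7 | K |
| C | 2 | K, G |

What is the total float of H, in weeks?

K→G→C→Z→Y = 8+1+2+5+8 = 24 sets the makespan at 24 weeks.
Longest path through H: 15 weeks (earliest finish 15, latest finish 24).
So H can slip 24 − 15 = 9 weeks.

9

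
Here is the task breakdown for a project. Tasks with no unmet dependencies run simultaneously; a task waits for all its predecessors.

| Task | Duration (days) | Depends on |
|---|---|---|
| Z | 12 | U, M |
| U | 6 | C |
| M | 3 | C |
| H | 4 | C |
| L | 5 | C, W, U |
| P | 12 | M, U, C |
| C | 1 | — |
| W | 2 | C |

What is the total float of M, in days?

3

Critical path: C→U→P = 1+6+12 = 19, so the finish is 19 days.
The longest chain containing M totals 16 days.
Float = 19 − 16 = 3.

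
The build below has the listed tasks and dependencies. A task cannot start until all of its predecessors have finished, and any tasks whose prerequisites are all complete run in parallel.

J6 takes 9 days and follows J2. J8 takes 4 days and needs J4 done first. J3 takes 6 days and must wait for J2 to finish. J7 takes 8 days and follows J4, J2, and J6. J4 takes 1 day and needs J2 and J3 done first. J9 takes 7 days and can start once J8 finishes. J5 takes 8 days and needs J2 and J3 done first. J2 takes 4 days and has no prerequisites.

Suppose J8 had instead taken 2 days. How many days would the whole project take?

As given, the longest chain is J2→J3→J4→J8→J9 = 4+6+1+4+7 = 22, so the finish is 22 days.
J8 is on the critical path; changing it to 2 makes that path 20 days.
New critical path: J2→J6→J7 = 4+9+8 = 21 ⇒ 21 days.

21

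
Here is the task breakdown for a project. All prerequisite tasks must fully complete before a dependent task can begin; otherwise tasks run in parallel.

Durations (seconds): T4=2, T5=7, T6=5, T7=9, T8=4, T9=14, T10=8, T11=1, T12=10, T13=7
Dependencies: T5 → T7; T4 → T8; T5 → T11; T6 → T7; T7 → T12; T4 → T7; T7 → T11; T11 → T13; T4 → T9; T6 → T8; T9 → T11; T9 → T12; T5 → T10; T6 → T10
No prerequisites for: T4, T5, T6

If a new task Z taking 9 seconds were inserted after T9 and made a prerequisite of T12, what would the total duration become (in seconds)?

Originally the project takes 26 seconds.
With Z inserted, T12 now waits for max(T9, T7, Z).
New critical path: T4→T9→Z→T12 = 2+14+9+10 = 35 ⇒ 35 seconds.

35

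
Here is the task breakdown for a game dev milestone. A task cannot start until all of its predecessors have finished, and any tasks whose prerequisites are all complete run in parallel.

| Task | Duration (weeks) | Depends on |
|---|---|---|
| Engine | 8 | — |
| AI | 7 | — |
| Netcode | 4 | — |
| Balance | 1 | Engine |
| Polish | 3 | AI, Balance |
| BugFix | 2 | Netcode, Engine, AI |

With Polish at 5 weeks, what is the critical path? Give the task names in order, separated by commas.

Engine, Balance, Polish

Baseline: Engine→Balance→Polish = 8+1+3 = 12 → 12 weeks.
Since Polish is critical, the +2 change carries straight to that chain (now 14 weeks).
The critical path is still Engine→Balance→Polish; finish is now 14 weeks.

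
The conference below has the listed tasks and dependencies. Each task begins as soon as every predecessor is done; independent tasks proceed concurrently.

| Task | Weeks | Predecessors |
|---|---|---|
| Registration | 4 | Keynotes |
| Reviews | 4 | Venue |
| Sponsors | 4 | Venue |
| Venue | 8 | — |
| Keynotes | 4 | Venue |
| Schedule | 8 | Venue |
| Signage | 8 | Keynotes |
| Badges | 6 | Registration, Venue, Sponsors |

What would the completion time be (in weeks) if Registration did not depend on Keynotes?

Original critical path: Venue→Keynotes→Registration→Badges = 8+4+4+6 = 22 ⇒ 22 weeks.
Without Keynotes→Registration, Registration's earliest start moves from 12 to 0.
The longest chain is now Venue→Keynotes→Signage = 8+4+8 = 20, so the schedule takes 20 weeks.

20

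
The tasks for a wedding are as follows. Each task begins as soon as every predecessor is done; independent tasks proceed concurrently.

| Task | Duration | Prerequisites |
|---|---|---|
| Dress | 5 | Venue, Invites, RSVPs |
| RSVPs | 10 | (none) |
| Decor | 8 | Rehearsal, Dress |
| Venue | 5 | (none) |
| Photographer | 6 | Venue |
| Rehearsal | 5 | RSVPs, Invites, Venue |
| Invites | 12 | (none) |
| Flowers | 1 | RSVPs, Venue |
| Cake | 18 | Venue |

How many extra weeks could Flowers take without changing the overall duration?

14

Invites→Dress→Decor = 12+5+8 = 25 sets the makespan at 25 weeks.
The longest chain containing Flowers totals 11 weeks.
So Flowers can slip 25 − 11 = 14 weeks.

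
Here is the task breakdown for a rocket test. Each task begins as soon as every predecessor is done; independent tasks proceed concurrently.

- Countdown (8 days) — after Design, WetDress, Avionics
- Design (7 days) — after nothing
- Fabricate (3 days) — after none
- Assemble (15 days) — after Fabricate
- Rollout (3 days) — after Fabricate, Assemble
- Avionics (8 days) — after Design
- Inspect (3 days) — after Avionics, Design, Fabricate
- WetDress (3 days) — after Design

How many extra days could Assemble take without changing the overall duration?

Design→Avionics→Countdown = 7+8+8 = 23 sets the makespan at 23 days.
Assemble finishes as early as 18 and must finish by 20.
Float = 23 − 21 = 2.

2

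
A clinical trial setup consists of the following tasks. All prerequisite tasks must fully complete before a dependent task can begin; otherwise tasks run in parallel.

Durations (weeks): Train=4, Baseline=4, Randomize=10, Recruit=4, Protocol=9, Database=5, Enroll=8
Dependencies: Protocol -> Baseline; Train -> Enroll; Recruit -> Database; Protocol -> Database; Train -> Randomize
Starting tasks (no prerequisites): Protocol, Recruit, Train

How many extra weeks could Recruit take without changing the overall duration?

Critical path: Protocol→Database = 9+5 = 14, so the finish is 14 weeks.
The longest chain containing Recruit totals 9 weeks.
So Recruit can slip 9 − 4 = 5 weeks.

5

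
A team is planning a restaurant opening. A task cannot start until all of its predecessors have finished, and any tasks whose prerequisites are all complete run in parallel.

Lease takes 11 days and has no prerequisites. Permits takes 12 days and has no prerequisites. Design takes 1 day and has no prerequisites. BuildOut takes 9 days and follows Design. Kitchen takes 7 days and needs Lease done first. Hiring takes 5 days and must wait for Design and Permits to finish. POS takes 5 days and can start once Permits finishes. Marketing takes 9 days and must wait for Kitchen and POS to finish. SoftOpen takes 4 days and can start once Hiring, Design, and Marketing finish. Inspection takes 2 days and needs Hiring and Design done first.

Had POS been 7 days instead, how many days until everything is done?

Critical path before the change: Lease→Kitchen→Marketing→SoftOpen = 11+7+9+4 = 31 giving 31 days.
The longest path through POS is only 30 days, so POS has float 1.
Now Permits→POS→Marketing→SoftOpen = 12+7+9+4 = 32 is longest, so the finish becomes 32 days.

32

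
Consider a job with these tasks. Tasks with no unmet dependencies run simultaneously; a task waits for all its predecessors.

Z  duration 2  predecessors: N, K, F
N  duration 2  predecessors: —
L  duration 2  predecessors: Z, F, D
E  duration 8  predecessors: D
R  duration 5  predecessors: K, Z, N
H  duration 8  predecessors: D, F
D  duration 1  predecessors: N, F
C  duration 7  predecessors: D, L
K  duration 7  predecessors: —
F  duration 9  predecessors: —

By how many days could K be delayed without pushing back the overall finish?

F→Z→L→C = 9+2+2+7 = 20 sets the makespan at 20 days.
The longest chain containing K totals 18 days.
Slack of K = 2 − 0 = 2 days.

2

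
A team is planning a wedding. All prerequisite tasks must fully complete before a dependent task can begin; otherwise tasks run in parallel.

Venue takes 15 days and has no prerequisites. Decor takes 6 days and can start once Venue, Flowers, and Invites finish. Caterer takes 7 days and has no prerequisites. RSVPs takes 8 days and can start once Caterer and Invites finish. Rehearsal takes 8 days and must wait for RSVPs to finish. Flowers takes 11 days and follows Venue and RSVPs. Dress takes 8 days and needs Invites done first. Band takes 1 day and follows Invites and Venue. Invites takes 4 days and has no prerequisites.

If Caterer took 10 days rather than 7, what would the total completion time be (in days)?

The binding path is Caterer→RSVPs→Flowers→Decor = 7+8+11+6 = 32; finish at 32 days.
Caterer lies on that path, so at 10 days the path becomes 35 days.
No other chain overtakes it, so the finish is 35 days.

35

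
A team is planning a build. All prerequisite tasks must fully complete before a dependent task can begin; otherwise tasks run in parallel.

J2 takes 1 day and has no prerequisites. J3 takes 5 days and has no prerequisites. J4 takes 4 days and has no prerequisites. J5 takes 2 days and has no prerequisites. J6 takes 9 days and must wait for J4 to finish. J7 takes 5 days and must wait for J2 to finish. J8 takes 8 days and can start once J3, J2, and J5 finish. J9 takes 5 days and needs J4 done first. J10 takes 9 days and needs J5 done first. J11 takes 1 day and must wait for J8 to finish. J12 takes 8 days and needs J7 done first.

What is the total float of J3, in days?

J2→J7→J12 = 1+5+8 = 14 sets the makespan at 14 days.
Longest path through J3: 14 days (earliest finish 5, latest finish 5).
Slack of J3 = 0 − 0 = 0 days.

0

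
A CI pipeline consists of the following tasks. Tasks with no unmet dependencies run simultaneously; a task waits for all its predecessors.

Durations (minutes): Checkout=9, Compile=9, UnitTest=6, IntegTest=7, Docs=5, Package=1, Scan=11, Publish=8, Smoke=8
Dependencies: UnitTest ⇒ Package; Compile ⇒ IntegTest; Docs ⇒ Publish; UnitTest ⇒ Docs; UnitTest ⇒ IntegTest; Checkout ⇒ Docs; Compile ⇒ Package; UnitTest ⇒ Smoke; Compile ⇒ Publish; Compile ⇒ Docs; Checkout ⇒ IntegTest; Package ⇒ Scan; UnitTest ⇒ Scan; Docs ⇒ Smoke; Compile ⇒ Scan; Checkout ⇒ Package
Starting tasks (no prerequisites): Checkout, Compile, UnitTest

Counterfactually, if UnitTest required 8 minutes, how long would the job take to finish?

As given, the longest chain is Checkout→Docs→Publish = 9+5+8 = 22, so the finish is 22 minutes.
UnitTest is off the critical path — its longest chain is 19 minutes, giving 3 of slack.
The critical path is still Checkout→Docs→Publish; finish is now 22 minutes.

22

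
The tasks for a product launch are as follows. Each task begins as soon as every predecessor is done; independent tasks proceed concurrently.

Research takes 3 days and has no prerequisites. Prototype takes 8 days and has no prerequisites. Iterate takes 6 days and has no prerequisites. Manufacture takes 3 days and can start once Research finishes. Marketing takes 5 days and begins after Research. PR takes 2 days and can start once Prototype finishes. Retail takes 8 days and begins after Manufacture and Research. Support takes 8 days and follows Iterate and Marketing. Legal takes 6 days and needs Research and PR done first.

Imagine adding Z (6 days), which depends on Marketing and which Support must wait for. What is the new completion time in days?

22

Originally the project takes 16 days.
With Z inserted, Support now waits for max(Iterate, Marketing, Z).
New critical path: Research→Marketing→Z→Support = 3+5+6+8 = 22 ⇒ 22 days.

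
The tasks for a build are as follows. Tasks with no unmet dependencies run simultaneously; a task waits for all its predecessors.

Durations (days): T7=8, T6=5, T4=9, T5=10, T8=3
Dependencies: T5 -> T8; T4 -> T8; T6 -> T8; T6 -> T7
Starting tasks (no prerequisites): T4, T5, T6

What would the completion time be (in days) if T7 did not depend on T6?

13

Before: longest chain T5→T8 = 10+3 = 13, finish 13.
Without T6→T7, T7's earliest start moves from 5 to 0.
The longest chain is now T5→T8 = 10+3 = 13, so the project takes 13 days.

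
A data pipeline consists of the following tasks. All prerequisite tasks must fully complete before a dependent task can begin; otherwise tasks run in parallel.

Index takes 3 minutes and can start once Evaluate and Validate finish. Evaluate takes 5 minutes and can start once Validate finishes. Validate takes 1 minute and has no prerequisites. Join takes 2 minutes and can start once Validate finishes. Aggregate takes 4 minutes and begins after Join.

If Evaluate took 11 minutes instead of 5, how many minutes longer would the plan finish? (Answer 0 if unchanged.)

6

As given, the longest chain is Validate→Evaluate→Index = 1+5+3 = 9, so the finish is 9 minutes.
Evaluate is on the critical path; changing it to 11 makes that path 15 minutes.
No other chain overtakes it, so the finish is 15 minutes.
Change in finish: 15 − 9 = +6 minutes.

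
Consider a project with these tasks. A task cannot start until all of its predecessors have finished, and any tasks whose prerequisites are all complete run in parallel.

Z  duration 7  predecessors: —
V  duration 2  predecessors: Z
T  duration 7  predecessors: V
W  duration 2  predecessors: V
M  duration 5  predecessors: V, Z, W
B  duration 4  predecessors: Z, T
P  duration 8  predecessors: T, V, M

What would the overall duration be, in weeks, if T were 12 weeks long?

29

Baseline: Z→V→T→P = 7+2+7+8 = 24 → 24 weeks.
T lies on that path, so at 12 weeks the path becomes 29 weeks.
No other chain overtakes it, so the finish is 29 weeks.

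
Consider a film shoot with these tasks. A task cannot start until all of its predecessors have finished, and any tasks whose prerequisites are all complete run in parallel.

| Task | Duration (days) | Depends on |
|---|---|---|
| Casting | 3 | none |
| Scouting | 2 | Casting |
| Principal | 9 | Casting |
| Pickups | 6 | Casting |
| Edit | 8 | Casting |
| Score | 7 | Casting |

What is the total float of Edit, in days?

Critical path: Casting→Principal = 3+9 = 12, so the finish is 12 days.
Edit finishes as early as 11 and must finish by 12.
Float = 12 − 11 = 1.

1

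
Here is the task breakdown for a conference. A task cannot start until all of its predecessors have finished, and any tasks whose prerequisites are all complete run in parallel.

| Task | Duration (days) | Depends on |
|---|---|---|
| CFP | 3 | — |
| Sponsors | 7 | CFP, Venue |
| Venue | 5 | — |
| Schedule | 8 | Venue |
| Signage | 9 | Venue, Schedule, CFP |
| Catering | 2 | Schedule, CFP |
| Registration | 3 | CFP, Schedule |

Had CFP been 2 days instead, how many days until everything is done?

Critical path before the change: Venue→Schedule→Signage = 5+8+9 = 22 giving 22 days.
The longest path through CFP is only 12 days, so CFP has float 10.
No other chain overtakes it, so the finish is 22 days.

22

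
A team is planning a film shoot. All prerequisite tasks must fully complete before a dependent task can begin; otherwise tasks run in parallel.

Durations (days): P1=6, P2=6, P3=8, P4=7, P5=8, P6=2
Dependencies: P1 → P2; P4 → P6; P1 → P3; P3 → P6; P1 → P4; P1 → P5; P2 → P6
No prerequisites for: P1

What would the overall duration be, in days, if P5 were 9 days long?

16

Actual critical path: P1→P3→P6 = 6+8+2 = 16 ⇒ 16 days.
P5 is off the critical path — its longest chain is 14 days, giving 2 of slack.
The critical path is still P1→P3→P6; finish is now 16 days.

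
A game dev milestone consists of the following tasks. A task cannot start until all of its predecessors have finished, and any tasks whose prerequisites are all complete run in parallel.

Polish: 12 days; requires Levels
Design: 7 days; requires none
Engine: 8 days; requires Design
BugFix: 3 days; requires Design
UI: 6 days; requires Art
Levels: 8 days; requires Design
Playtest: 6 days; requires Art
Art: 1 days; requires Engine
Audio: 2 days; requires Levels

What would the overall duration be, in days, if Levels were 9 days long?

Baseline: Design→Levels→Polish = 7+8+12 = 27 → 27 days.
Levels is on the critical path; changing it to 9 makes that path 28 days.
That remains the longest chain; total 28 days.

28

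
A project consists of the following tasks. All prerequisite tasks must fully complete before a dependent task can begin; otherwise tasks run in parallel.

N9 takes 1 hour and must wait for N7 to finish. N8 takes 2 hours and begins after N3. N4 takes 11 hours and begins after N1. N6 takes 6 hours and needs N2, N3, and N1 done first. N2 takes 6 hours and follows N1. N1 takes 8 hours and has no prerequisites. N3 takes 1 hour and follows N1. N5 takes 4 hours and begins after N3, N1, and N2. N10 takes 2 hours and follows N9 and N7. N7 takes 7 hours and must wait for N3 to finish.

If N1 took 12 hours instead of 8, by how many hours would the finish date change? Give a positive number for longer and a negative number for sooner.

As given, the longest chain is N1→N2→N6 = 8+6+6 = 20, so the finish is 20 hours.
Since N1 is critical, the +4 change carries straight to that chain (now 24 hours).
The critical path is still N1→N2→N6; finish is now 24 hours.
Change in finish: 24 − 20 = +4 hours.

4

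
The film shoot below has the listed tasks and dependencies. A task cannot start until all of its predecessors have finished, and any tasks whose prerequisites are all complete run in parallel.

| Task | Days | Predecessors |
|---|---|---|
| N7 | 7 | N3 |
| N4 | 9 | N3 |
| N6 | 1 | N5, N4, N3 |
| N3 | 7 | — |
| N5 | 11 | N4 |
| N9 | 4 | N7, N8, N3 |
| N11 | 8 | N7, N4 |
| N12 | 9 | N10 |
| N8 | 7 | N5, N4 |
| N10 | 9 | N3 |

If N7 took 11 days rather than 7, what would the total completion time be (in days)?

38

As given, the longest chain is N3→N4→N5→N8→N9 = 7+9+11+7+4 = 38, so the finish is 38 days.
N7 has 16 days of float (longest path through it is 22).
The critical path is still N3→N4→N5→N8→N9; finish is now 38 days.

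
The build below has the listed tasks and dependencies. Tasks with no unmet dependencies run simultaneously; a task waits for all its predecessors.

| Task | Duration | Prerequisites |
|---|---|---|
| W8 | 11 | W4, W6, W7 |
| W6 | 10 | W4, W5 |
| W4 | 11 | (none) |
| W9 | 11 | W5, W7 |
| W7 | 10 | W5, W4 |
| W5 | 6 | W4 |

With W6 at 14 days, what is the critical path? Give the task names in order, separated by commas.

W4, W5, W6, W8

The binding path is W4→W5→W6→W8 = 11+6+10+11 = 38; finish at 38 days.
W6 is on the critical path; changing it to 14 makes that path 42 days.
No other chain overtakes it, so the finish is 42 days.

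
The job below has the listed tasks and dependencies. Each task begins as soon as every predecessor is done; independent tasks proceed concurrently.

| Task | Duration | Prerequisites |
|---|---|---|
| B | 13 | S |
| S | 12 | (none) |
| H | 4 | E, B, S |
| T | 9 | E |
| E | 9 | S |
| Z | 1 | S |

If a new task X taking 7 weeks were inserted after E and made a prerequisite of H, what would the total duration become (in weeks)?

Originally the job takes 30 weeks.
With X inserted, H now waits for max(E, B, S, X).
New critical path: S→E→X→H = 12+9+7+4 = 32 ⇒ 32 weeks.

32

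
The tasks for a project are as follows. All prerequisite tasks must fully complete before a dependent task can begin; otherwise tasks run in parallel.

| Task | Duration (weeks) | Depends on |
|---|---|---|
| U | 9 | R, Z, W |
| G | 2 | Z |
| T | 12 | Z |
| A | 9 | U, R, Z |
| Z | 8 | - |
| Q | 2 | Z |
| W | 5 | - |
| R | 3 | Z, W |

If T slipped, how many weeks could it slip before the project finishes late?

9

Critical path: Z→R→U→A = 8+3+9+9 = 29, so the finish is 29 weeks.
Longest path through T: 20 weeks (earliest finish 20, latest finish 29).
Float = 29 − 20 = 9.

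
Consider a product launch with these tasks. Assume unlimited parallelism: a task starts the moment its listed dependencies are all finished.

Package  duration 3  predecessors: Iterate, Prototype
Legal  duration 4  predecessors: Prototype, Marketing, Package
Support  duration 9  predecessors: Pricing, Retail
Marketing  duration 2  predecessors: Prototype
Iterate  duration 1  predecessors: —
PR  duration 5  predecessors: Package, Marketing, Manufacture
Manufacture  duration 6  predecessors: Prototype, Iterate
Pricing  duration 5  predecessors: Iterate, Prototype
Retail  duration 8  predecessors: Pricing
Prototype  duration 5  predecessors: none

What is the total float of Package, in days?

Critical path: Prototype→Pricing→Retail→Support = 5+5+8+9 = 27, so the finish is 27 days.
The longest chain containing Package totals 13 days.
So Package can slip 22 − 8 = 14 days.

14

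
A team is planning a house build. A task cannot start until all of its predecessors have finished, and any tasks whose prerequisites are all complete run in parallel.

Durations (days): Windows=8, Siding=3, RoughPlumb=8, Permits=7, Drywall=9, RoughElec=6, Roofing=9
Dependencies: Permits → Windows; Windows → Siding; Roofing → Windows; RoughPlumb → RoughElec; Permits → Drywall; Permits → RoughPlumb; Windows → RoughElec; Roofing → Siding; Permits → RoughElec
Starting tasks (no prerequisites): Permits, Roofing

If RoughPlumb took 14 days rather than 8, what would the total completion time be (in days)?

27

Baseline: Roofing→Windows→RoughElec = 9+8+6 = 23 → 23 days.
RoughPlumb has 2 days of float (longest path through it is 21).
The binding chain switches to Permits→RoughPlumb→RoughElec = 7+14+6 = 27; finish 27 days.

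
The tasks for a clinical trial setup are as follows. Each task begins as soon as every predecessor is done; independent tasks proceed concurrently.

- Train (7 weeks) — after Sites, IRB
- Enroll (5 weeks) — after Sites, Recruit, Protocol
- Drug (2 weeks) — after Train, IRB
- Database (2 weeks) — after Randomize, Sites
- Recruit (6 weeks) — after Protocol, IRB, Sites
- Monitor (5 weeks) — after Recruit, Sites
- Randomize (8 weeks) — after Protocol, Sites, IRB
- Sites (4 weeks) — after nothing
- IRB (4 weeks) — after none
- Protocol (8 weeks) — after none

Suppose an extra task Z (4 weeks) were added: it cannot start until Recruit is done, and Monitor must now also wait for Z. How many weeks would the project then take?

23

Originally the project takes 19 weeks.
With Z inserted, Monitor now waits for max(Recruit, Sites, Z).
New critical path: Protocol→Recruit→Z→Monitor = 8+6+4+5 = 23 ⇒ 23 weeks.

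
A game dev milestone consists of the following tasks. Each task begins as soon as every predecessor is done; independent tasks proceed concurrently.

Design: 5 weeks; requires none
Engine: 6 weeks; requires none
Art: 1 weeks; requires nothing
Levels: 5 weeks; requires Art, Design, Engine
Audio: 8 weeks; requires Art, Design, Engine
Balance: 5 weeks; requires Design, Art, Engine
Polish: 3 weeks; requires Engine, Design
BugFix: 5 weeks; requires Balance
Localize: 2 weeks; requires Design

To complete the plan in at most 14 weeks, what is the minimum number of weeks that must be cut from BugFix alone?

2

Current finish: 16 weeks; target: 14.
BugFix is on every critical path, so each week cut from BugFix cuts the finish by one (this holds down to a finish of 14).
Need 16 − 14 = 2 weeks off BugFix → BugFix becomes 3 weeks, finish becomes 14.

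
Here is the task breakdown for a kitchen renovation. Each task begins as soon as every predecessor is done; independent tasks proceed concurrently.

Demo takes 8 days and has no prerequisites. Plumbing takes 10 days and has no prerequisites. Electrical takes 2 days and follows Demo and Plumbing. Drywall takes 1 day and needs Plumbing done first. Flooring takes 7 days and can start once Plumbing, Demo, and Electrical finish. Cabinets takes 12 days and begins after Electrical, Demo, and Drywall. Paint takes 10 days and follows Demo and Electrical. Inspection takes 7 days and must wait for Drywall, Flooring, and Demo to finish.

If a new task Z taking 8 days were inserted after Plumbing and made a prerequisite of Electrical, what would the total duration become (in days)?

34

Originally the plan takes 26 days.
With Z inserted, Electrical now waits for max(Demo, Plumbing, Z).
New critical path: Plumbing→Z→Electrical→Flooring→Inspection = 10+8+2+7+7 = 34 ⇒ 34 days.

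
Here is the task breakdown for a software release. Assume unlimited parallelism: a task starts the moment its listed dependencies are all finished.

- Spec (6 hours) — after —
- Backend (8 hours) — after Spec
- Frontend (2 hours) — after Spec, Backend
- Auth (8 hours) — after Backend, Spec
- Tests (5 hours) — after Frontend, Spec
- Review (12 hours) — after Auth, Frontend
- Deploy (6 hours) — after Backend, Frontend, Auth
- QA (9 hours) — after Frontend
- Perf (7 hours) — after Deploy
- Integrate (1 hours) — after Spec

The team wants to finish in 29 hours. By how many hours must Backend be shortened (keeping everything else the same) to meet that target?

Current finish: 35 hours; target: 29.
Backend is on every critical path, so each hour cut from Backend cuts the finish by one (this holds down to a finish of 28).
Need 35 − 29 = 6 hours off Backend → Backend becomes 2 hours, finish becomes 29.

6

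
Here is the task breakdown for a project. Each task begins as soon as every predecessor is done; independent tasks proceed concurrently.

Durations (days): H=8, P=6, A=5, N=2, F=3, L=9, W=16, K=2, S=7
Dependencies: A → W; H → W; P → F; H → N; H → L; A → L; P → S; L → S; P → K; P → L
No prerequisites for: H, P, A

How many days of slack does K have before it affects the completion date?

16

H→L→S = 8+9+7 = 24 sets the makespan at 24 days.
K finishes as early as 8 and must finish by 24.
So K can slip 24 − 8 = 16 days.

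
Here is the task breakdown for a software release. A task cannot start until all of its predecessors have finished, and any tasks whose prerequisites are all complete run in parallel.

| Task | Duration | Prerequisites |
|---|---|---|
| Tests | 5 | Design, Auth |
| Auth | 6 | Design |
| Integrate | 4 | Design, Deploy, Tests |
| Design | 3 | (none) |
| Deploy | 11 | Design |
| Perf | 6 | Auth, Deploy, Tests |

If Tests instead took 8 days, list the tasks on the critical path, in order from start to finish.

Design, Auth, Tests, Perf

Baseline: Design→Auth→Tests→Perf = 3+6+5+6 = 20 → 20 days.
Since Tests is critical, the +3 change carries straight to that chain (now 23 days).
No other chain overtakes it, so the finish is 23 days.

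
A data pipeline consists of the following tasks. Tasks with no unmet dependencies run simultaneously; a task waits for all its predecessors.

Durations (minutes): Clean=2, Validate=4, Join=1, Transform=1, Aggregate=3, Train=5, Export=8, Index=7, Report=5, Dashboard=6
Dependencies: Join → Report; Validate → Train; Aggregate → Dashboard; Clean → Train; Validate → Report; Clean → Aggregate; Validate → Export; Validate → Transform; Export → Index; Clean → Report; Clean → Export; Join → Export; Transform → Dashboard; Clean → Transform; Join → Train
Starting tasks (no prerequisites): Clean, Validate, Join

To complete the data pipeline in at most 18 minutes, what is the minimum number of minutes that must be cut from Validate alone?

1

Current finish: 19 minutes; target: 18.
Validate is on every critical path, so each minute cut from Validate cuts the finish by one (this holds down to a finish of 17).
Need 19 − 18 = 1 minute off Validate → Validate becomes 3 minutes, finish becomes 18.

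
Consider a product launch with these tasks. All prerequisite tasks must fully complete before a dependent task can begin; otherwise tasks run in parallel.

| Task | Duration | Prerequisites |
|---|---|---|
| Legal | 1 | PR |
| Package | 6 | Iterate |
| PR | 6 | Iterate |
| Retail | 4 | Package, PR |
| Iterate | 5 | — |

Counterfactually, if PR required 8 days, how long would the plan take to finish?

Actual critical path: Iterate→PR→Retail = 5+6+4 = 15 ⇒ 15 days.
PR lies on that path, so at 8 days the path becomes 17 days.
No other chain overtakes it, so the finish is 17 days.

17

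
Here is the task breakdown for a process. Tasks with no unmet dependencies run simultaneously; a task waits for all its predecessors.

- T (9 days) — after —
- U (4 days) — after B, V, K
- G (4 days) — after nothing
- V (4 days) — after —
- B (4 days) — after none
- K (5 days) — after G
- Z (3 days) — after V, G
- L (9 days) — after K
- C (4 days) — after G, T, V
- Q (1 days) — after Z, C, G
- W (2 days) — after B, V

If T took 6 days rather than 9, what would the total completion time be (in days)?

18

The binding path is G→K→L = 4+5+9 = 18; finish at 18 days.
The longest path through T is only 14 days, so T has float 4.
That remains the longest chain; total 18 days.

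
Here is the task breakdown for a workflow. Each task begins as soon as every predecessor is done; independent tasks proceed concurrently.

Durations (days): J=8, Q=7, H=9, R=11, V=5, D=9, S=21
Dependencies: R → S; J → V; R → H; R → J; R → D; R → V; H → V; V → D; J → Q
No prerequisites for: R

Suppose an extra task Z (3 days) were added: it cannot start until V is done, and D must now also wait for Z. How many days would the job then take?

Originally the job takes 34 days.
With Z inserted, D now waits for max(R, V, Z).
New critical path: R→H→V→Z→D = 11+9+5+3+9 = 37 ⇒ 37 days.

37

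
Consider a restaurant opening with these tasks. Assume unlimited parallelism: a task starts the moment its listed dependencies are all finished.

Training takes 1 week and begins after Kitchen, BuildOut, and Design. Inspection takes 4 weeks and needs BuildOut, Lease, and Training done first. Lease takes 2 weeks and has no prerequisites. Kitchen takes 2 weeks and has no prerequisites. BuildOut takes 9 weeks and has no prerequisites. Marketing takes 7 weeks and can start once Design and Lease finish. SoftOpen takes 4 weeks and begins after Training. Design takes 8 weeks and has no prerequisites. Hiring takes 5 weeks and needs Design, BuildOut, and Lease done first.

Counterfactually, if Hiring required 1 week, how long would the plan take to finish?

Baseline: Design→Marketing = 8+7 = 15 → 15 weeks.
Hiring is off the critical path — its longest chain is 14 weeks, giving 1 of slack.
The critical path is still Design→Marketing; finish is now 15 weeks.

15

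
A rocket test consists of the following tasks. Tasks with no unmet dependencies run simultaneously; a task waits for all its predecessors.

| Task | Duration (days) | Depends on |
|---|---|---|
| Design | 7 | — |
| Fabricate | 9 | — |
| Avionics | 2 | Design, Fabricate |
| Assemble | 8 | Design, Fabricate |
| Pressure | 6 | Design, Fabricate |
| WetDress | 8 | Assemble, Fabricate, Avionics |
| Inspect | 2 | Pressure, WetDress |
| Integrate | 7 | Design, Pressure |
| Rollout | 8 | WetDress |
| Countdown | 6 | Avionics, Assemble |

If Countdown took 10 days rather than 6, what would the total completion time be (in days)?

33

Actual critical path: Fabricate→Assemble→WetDress→Rollout = 9+8+8+8 = 33 ⇒ 33 days.
Countdown has 10 days of float (longest path through it is 23).
The critical path is still Fabricate→Assemble→WetDress→Rollout; finish is now 33 days.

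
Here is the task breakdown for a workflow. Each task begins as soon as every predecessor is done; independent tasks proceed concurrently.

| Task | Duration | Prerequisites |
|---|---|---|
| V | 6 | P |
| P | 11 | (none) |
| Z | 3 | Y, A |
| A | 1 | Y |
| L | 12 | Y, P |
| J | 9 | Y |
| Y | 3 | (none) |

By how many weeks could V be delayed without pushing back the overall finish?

6

P→L = 11+12 = 23 sets the makespan at 23 weeks.
Longest path through V: 17 weeks (earliest finish 17, latest finish 23).
So V can slip 23 − 17 = 6 weeks.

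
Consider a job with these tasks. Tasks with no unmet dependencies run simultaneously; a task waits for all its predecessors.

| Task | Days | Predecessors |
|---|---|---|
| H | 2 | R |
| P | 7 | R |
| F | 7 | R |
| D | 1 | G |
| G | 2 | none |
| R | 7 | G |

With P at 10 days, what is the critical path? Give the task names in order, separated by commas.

Actual critical path: G→R→P = 2+7+7 = 16 ⇒ 16 days.
P is on the critical path; changing it to 10 makes that path 19 days.
That remains the longest chain; total 19 days.

G, R, P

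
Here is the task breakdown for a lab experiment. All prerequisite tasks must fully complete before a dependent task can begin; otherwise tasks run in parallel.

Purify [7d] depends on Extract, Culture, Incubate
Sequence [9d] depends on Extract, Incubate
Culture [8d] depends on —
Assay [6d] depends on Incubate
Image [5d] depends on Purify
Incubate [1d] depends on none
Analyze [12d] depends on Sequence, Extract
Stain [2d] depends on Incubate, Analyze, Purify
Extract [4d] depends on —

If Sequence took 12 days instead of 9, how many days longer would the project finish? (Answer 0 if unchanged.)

As given, the longest chain is Extract→Sequence→Analyze→Stain = 4+9+12+2 = 27, so the finish is 27 days.
Since Sequence is critical, the +3 change carries straight to that chain (now 30 days).
The critical path is still Extract→Sequence→Analyze→Stain; finish is now 30 days.
Change in finish: 30 − 27 = +3 days.

3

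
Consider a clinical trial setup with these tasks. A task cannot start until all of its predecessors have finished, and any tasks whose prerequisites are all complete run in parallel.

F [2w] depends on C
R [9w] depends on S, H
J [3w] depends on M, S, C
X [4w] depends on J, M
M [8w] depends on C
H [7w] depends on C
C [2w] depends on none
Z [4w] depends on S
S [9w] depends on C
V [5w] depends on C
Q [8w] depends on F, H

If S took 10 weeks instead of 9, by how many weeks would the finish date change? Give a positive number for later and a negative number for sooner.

1

Critical path before the change: C→S→R = 2+9+9 = 20 giving 20 weeks.
Since S is critical, the +1 change carries straight to that chain (now 21 weeks).
The critical path is still C→S→R; finish is now 21 weeks.
Change in finish: 21 − 20 = +1 weeks.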